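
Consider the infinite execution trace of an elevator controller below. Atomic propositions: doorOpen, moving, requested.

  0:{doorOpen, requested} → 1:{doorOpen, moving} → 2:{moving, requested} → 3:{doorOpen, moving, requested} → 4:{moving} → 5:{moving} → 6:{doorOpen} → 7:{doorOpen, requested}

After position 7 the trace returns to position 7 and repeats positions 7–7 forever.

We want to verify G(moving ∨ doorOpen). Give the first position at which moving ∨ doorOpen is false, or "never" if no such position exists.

moving ∨ doorOpen holds at every position 0..7, and those are all the positions the trace ever visits, so the invariant G(moving ∨ doorOpen) is never violated.

never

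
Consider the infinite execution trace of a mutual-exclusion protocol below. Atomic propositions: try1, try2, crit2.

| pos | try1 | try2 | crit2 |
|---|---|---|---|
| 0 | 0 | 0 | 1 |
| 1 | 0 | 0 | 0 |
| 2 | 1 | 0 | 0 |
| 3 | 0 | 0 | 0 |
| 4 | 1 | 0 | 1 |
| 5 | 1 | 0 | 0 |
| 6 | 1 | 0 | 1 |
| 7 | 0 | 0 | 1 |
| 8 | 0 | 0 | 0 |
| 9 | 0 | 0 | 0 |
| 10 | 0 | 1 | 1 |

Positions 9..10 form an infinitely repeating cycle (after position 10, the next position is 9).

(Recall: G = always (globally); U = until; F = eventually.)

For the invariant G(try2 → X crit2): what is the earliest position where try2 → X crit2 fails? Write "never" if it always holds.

10

Check try2 → X crit2 at each position in order: 0 ✓, 1 ✓, 2 ✓, 3 ✓, 4 ✓, 5 ✓, 6 ✓, 7 ✓, 8 ✓, 9 ✓.
At position 10 the labels are {crit2, try2} and the next position 9 has {}, so try2 → X crit2 is false there. This is the first violation.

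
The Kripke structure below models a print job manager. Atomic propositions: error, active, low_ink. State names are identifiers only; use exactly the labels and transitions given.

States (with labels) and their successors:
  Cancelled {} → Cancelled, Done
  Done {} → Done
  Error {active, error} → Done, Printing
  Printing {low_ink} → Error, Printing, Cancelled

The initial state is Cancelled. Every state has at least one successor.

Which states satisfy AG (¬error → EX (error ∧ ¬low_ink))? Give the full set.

States satisfying ¬error → EX (error ∧ ¬low_ink): {Error, Printing}.
States satisfying AG (¬error → EX (error ∧ ¬low_ink)): ∅.

none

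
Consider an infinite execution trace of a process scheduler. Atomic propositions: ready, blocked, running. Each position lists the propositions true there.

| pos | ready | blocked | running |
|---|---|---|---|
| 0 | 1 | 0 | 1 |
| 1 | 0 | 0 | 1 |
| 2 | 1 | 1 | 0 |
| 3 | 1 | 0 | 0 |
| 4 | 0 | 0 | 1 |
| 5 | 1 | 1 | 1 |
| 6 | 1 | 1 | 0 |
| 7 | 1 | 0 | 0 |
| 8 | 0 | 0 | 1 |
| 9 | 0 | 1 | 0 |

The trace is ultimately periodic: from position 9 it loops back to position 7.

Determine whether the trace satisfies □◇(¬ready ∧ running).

Yes

◇(¬ready ∧ running) holds at every position 0..9, and those are all positions ever visited, so □◇(¬ready ∧ running) holds.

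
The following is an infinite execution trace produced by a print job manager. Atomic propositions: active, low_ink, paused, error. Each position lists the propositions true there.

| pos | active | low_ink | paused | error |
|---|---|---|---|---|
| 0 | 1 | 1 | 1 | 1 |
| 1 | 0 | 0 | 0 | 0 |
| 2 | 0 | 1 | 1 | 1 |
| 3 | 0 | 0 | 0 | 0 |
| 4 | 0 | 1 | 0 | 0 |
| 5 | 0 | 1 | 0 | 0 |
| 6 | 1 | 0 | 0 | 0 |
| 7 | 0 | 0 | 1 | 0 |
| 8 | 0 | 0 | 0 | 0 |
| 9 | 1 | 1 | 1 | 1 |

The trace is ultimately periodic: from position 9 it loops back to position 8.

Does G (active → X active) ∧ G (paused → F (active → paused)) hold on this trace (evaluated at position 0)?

Does not hold

active → X active must hold at every position from 0 onward. It fails at position 0, so G (active → X active) is false.
Positions where active holds: 0, 6, 9.
Check X active at each: 0→fails, 6→fails, 9→fails.
paused → F (active → paused) holds at every position 0..9, and those are all positions ever visited, so G (paused → F (active → paused)) holds.
Positions where paused holds: 0, 2, 7, 9.
Check F (active → paused) at each: 0→ok, 2→ok, 7→ok, 9→ok.
At position 0: G (active → X active) is false; G (paused → F (active → paused)) is true; so G (active → X active) ∧ G (paused → F (active → paused)) is false.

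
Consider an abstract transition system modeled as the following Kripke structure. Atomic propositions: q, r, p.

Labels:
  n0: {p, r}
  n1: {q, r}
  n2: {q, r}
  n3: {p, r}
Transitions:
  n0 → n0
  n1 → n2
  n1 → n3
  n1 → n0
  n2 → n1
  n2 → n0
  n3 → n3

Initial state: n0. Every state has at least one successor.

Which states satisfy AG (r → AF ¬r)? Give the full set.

none

States satisfying r → AF ¬r: ∅.
States satisfying AG (r → AF ¬r): ∅.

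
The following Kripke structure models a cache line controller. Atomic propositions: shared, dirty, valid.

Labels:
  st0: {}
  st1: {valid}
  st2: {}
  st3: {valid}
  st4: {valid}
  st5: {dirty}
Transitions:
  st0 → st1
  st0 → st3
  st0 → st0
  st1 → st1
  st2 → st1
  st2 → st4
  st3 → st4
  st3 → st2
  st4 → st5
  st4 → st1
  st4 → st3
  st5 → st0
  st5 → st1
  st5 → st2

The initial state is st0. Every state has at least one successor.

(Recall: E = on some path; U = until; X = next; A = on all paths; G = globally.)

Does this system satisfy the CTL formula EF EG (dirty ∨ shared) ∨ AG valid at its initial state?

States satisfying EG (dirty ∨ shared): ∅.
States satisfying EF EG (dirty ∨ shared): ∅.
States satisfying valid: {st1, st3, st4}.
States satisfying AG valid: {st1}.
States satisfying EF EG (dirty ∨ shared) ∨ AG valid: {st1}.
st0 ∉ Sat(EF EG (dirty ∨ shared) ∨ AG valid).

No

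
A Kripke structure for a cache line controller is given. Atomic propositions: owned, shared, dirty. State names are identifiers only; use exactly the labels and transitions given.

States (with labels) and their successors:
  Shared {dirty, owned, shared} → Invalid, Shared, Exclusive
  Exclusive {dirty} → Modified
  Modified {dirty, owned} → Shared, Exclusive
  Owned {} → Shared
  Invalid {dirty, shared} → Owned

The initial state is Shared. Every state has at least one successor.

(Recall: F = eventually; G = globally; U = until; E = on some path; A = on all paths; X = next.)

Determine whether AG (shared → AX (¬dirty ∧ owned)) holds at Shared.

States satisfying shared → AX (¬dirty ∧ owned): {Exclusive, Modified, Owned}.
States satisfying AG (shared → AX (¬dirty ∧ owned)): ∅.
Invalid is reachable from Shared and violates shared → AX (¬dirty ∧ owned), so AG fails at Shared.
Shared ∉ Sat(AG (shared → AX (¬dirty ∧ owned))).

Violated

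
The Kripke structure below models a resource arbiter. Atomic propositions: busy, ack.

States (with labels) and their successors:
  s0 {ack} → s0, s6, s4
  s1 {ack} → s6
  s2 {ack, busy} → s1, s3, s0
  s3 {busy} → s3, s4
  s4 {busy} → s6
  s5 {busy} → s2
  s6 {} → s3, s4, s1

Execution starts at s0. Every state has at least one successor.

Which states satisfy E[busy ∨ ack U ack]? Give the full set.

{s0, s1, s2, s5}

States satisfying busy ∨ ack: {s0, s1, s2, s3, s4, s5}.
States satisfying ack: {s0, s1, s2}.
States satisfying E[busy ∨ ack U ack]: {s0, s1, s2, s5}.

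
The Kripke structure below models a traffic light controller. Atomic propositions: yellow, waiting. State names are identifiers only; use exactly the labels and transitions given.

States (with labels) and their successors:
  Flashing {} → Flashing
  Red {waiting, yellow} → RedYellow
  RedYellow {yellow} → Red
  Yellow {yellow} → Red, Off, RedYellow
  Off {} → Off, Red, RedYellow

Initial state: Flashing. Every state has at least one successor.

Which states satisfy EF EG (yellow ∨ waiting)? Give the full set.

States satisfying EG (yellow ∨ waiting): {Red, RedYellow, Yellow}.
States satisfying EF EG (yellow ∨ waiting): {Red, RedYellow, Yellow, Off}.

{Red, RedYellow, Yellow, Off}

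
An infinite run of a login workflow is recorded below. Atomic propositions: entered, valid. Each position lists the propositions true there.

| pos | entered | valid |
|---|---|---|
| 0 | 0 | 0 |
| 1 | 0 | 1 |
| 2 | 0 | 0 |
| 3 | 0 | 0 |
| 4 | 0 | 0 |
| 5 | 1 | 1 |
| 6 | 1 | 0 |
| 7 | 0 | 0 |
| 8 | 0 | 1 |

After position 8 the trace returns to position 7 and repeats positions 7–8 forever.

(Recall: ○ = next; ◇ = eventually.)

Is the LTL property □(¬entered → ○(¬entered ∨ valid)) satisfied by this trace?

Holds

¬entered → ○(¬entered ∨ valid) holds at every position 0..8, and those are all positions ever visited, so □(¬entered → ○(¬entered ∨ valid)) holds.
Positions where ¬entered holds: 0, 1, 2, 3, 4, 7, 8.
Check ○(¬entered ∨ valid) at each: 0→ok, 1→ok, 2→ok, 3→ok, 4→ok, 7→ok, 8→ok.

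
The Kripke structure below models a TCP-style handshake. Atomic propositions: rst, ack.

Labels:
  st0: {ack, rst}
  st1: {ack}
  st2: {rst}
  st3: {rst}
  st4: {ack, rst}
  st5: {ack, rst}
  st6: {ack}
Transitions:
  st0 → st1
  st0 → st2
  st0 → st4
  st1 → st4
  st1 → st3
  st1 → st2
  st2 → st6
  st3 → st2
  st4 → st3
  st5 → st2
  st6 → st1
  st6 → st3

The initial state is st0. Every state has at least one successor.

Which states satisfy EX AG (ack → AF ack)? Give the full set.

{st0, st1, st2, st3, st4, st5, st6}

States satisfying AG (ack → AF ack): {st0, st1, st2, st3, st4, st5, st6}.
States satisfying EX AG (ack → AF ack): {st0, st1, st2, st3, st4, st5, st6}.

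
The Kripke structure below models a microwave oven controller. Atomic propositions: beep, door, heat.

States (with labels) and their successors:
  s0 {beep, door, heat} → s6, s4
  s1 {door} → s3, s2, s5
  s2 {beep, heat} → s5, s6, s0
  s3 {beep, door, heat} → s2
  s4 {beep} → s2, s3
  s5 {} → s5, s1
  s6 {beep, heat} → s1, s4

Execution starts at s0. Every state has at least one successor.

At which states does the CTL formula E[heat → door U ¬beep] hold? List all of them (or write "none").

States satisfying heat → door: {s0, s1, s3, s4, s5}.
States satisfying ¬beep: {s1, s5}.
States satisfying E[heat → door U ¬beep]: {s1, s5}.

{s1, s5}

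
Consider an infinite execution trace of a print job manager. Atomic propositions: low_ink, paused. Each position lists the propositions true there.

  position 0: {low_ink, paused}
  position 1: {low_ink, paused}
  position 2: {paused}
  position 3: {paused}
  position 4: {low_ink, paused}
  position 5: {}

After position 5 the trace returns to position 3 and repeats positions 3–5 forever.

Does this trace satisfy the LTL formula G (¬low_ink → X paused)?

¬low_ink → X paused holds at every position 0..5, and those are all positions ever visited, so G (¬low_ink → X paused) holds.
Positions where ¬low_ink holds: 2, 3, 5.
Check X paused at each: 2→ok, 3→ok, 5→ok.

Holds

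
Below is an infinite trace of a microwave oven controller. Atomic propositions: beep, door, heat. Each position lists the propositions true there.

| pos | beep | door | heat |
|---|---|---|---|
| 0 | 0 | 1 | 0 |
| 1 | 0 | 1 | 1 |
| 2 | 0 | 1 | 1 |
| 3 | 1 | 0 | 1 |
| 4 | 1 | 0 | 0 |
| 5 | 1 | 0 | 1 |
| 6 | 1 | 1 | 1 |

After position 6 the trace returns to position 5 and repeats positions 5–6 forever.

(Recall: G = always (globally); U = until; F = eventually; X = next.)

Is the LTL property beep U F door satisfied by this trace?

Satisfied

Walking from position 0: F door first holds at position 0, and beep holds at every earlier position along the way, so beep U F door holds.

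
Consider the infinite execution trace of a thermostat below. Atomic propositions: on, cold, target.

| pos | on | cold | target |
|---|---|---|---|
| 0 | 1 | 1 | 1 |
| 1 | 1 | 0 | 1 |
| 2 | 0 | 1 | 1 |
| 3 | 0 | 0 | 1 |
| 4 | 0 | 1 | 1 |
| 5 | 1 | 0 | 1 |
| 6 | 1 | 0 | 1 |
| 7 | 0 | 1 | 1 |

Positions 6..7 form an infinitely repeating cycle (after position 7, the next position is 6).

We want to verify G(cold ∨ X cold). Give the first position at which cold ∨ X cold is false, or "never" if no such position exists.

5

Check cold ∨ X cold at each position in order: 0 ✓, 1 ✓, 2 ✓, 3 ✓, 4 ✓.
At position 5 the labels are {on, target} and the next position 6 has {on, target}, so cold ∨ X cold is false there. This is the first violation.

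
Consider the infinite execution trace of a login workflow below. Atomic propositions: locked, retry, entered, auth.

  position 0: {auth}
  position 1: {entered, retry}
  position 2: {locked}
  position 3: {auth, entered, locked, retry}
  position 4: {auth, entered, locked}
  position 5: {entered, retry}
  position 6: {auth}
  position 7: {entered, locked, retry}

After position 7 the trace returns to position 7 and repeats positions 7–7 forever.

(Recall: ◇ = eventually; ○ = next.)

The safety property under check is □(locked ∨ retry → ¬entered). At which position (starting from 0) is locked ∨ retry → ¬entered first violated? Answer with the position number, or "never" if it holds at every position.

1

Check locked ∨ retry → ¬entered at each position in order: 0 ✓.
At position 1 the labels are {entered, retry}, so locked ∨ retry → ¬entered is false there. This is the first violation.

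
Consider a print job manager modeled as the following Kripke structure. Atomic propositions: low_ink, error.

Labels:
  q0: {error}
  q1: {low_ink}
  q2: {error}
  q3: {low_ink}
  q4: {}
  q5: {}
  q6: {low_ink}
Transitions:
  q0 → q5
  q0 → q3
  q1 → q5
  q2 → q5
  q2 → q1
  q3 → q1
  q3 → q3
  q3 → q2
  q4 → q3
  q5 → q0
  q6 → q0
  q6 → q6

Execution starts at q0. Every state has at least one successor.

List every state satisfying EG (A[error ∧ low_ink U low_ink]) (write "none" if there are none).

{q3, q6}

States satisfying A[error ∧ low_ink U low_ink]: {q1, q3, q6}.
States satisfying EG (A[error ∧ low_ink U low_ink]): {q3, q6}.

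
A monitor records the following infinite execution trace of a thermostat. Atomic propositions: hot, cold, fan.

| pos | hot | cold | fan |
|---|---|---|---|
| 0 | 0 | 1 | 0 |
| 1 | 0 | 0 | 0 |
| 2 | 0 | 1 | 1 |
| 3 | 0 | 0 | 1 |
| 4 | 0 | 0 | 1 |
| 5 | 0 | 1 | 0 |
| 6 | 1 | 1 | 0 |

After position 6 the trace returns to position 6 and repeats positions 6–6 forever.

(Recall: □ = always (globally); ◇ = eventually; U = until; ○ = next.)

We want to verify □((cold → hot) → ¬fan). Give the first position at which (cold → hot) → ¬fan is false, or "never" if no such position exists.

3

Check (cold → hot) → ¬fan at each position in order: 0 ✓, 1 ✓, 2 ✓.
At position 3 the labels are {fan}, so (cold → hot) → ¬fan is false there. This is the first violation.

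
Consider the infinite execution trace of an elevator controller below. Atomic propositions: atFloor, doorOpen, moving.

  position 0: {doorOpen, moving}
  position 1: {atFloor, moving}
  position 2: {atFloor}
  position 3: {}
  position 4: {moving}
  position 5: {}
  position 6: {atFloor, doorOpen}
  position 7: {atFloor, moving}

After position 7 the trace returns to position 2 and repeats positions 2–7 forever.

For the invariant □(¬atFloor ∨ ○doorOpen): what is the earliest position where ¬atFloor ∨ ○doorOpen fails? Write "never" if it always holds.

1

Check ¬atFloor ∨ ○doorOpen at each position in order: 0 ✓.
At position 1 the labels are {atFloor, moving} and the next position 2 has {atFloor}, so ¬atFloor ∨ ○doorOpen is false there. This is the first violation.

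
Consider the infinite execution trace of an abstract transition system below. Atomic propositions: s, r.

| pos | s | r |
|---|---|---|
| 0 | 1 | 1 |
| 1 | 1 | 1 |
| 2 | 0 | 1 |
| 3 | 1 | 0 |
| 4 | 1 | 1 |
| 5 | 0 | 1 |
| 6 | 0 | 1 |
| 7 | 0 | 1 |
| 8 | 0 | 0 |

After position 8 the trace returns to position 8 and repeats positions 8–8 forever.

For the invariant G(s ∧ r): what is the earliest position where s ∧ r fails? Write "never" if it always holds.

Check s ∧ r at each position in order: 0 ✓, 1 ✓.
At position 2 the labels are {r}, so s ∧ r is false there. This is the first violation.

2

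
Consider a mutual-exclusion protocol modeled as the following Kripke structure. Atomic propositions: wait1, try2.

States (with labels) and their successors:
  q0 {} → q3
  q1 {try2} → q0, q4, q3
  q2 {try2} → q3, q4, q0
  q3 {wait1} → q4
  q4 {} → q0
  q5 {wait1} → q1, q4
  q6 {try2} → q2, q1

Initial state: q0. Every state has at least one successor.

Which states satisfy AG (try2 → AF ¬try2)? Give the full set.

{q0, q1, q2, q3, q4, q5, q6}

States satisfying try2 → AF ¬try2: {q0, q1, q2, q3, q4, q5, q6}.
States satisfying AG (try2 → AF ¬try2): {q0, q1, q2, q3, q4, q5, q6}.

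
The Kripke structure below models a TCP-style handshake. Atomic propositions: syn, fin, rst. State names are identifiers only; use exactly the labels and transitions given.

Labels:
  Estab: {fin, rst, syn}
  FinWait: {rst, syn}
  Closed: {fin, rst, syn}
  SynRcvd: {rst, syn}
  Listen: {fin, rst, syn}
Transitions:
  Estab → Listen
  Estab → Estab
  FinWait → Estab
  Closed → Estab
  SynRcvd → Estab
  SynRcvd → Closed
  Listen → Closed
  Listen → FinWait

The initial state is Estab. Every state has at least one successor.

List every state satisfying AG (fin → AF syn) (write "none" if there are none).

{Estab, FinWait, Closed, SynRcvd, Listen}

States satisfying fin → AF syn: {Estab, FinWait, Closed, SynRcvd, Listen}.
States satisfying AG (fin → AF syn): {Estab, FinWait, Closed, SynRcvd, Listen}.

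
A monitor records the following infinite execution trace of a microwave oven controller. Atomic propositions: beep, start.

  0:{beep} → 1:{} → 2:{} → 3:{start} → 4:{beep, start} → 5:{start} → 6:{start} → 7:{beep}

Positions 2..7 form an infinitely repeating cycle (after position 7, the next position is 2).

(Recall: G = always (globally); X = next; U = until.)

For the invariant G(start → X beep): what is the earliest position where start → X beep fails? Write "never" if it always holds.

4

Check start → X beep at each position in order: 0 ✓, 1 ✓, 2 ✓, 3 ✓.
At position 4 the labels are {beep, start} and the next position 5 has {start}, so start → X beep is false there. This is the first violation.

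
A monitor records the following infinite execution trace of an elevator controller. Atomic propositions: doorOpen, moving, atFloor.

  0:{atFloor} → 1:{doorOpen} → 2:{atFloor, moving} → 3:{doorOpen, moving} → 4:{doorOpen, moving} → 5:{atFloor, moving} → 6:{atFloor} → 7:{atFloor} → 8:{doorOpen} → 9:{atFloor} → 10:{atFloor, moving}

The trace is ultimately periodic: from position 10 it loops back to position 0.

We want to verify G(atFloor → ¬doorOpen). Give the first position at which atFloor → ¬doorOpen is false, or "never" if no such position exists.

atFloor → ¬doorOpen holds at every position 0..10, and those are all the positions the trace ever visits, so the invariant G(atFloor → ¬doorOpen) is never violated.

never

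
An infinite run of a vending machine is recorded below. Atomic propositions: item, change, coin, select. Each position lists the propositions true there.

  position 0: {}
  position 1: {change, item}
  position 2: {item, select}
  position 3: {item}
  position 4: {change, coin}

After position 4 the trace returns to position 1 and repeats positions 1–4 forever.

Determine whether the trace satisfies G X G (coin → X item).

X G (coin → X item) holds at every position 0..4, and those are all positions ever visited, so G X G (coin → X item) holds.

Yes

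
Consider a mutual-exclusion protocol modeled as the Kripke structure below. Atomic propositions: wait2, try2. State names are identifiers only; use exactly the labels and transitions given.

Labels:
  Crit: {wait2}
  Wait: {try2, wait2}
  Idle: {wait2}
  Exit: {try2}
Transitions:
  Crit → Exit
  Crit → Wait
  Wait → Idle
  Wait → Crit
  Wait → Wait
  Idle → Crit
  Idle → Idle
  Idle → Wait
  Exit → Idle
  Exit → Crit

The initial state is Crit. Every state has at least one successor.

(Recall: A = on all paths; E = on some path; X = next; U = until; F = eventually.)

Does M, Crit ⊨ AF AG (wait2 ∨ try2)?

States satisfying AG (wait2 ∨ try2): {Crit, Wait, Idle, Exit}.
States satisfying AF AG (wait2 ∨ try2): {Crit, Wait, Idle, Exit}.
Crit ∈ Sat(AF AG (wait2 ∨ try2)).

Satisfied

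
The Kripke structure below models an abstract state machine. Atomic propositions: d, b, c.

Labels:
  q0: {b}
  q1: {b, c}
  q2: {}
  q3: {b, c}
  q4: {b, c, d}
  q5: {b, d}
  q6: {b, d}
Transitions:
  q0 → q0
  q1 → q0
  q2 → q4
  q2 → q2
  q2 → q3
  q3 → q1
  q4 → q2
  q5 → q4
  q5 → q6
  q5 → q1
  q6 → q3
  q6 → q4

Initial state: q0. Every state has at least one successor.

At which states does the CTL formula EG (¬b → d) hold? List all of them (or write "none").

{q0, q1, q3, q5, q6}

States satisfying ¬b → d: {q0, q1, q3, q4, q5, q6}.
States satisfying EG (¬b → d): {q0, q1, q3, q5, q6}.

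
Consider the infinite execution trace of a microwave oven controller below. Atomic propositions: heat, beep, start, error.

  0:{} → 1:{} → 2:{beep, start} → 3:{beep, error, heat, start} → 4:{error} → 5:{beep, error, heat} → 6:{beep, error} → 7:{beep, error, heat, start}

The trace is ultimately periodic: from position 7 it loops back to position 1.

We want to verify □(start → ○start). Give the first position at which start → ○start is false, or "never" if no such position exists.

Check start → ○start at each position in order: 0 ✓, 1 ✓, 2 ✓.
At position 3 the labels are {beep, error, heat, start} and the next position 4 has {error}, so start → ○start is false there. This is the first violation.

3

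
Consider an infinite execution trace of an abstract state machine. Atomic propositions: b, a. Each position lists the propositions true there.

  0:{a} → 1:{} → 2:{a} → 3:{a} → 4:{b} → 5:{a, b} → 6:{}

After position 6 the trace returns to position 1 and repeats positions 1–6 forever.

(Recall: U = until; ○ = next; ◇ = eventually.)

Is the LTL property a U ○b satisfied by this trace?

Violated

Walking from position 0: at position 1, ○b has not yet held and a fails, so a U ○b is false.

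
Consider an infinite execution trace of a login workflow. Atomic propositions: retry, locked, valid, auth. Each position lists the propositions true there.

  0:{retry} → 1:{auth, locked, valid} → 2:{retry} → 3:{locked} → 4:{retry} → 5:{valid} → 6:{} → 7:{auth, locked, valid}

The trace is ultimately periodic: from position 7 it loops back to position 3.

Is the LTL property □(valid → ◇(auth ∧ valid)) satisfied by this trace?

valid → ◇(auth ∧ valid) holds at every position 0..7, and those are all positions ever visited, so □(valid → ◇(auth ∧ valid)) holds.
Positions where valid holds: 1, 5, 7.
Check ◇(auth ∧ valid) at each: 1→ok, 5→ok, 7→ok.

Yes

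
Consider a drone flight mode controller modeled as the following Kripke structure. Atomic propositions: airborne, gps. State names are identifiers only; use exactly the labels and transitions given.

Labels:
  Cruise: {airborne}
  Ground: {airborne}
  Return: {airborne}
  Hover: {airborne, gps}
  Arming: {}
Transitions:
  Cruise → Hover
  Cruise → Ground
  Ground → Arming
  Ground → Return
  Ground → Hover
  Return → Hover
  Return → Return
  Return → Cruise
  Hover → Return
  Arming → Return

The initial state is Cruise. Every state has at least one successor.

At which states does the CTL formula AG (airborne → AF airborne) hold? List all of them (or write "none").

States satisfying airborne → AF airborne: {Cruise, Ground, Return, Hover, Arming}.
States satisfying AG (airborne → AF airborne): {Cruise, Ground, Return, Hover, Arming}.

{Cruise, Ground, Return, Hover, Arming}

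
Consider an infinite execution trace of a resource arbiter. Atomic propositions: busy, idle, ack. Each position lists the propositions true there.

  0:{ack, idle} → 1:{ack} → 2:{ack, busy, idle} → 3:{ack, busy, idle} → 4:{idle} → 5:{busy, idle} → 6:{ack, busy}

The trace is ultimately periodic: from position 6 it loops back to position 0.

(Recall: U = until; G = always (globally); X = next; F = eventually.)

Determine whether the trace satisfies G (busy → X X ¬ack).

Does not hold

busy → X X ¬ack must hold at every position from 0 onward. It fails at position 5, so G (busy → X X ¬ack) is false.
Positions where busy holds: 2, 3, 5, 6.
Check X X ¬ack at each: 2→ok, 3→ok, 5→fails, 6→fails.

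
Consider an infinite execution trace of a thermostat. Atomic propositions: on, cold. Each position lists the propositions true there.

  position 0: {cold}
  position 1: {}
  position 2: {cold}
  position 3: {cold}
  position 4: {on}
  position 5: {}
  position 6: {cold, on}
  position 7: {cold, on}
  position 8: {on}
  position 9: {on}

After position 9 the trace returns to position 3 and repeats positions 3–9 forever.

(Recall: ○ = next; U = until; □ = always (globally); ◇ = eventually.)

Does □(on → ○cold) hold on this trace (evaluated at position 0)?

on → ○cold must hold at every position from 0 onward. It fails at position 4, so □(on → ○cold) is false.
Positions where on holds: 4, 6, 7, 8, 9.
Check ○cold at each: 4→fails, 6→ok, 7→fails, 8→fails, 9→ok.

Violated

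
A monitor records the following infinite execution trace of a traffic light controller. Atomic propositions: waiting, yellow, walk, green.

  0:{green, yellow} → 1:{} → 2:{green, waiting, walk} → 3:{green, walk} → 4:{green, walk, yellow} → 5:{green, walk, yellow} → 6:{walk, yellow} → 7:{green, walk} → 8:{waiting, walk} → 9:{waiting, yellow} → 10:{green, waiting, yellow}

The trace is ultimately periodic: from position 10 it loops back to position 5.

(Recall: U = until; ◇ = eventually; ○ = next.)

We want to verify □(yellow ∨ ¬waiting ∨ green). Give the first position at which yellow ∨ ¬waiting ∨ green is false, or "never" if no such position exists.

8

Check yellow ∨ ¬waiting ∨ green at each position in order: 0 ✓, 1 ✓, 2 ✓, 3 ✓, 4 ✓, 5 ✓, 6 ✓, 7 ✓.
At position 8 the labels are {waiting, walk}, so yellow ∨ ¬waiting ∨ green is false there. This is the first violation.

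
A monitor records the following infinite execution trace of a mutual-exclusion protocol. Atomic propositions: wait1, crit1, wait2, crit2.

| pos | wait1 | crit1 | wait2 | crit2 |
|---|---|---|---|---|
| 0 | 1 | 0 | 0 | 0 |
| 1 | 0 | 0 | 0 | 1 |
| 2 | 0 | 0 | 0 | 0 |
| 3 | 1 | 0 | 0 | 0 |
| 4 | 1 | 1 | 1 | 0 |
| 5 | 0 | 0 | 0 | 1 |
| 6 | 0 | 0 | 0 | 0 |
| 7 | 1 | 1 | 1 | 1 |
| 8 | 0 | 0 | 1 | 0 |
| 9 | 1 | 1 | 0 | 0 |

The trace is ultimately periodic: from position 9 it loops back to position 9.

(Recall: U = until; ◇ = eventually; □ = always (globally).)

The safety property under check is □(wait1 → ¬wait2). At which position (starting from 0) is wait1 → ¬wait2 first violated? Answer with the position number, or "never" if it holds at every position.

Check wait1 → ¬wait2 at each position in order: 0 ✓, 1 ✓, 2 ✓, 3 ✓.
At position 4 the labels are {crit1, wait1, wait2}, so wait1 → ¬wait2 is false there. This is the first violation.

4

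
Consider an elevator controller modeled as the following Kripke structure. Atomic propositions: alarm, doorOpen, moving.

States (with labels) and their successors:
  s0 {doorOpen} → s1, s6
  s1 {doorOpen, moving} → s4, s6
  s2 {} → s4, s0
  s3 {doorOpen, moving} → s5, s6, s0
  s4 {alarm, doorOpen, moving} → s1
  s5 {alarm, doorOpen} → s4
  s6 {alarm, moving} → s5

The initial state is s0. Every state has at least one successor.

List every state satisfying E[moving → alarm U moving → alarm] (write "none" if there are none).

States satisfying moving → alarm: {s0, s2, s4, s5, s6}.
States satisfying E[moving → alarm U moving → alarm]: {s0, s2, s4, s5, s6}.

{s0, s2, s4, s5, s6}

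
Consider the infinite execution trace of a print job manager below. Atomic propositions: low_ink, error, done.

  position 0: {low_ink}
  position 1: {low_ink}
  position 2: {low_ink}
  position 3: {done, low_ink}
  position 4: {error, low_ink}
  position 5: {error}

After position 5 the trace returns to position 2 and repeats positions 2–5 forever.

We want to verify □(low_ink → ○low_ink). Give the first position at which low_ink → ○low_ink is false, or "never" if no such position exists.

4

Check low_ink → ○low_ink at each position in order: 0 ✓, 1 ✓, 2 ✓, 3 ✓.
At position 4 the labels are {error, low_ink} and the next position 5 has {error}, so low_ink → ○low_ink is false there. This is the first violation.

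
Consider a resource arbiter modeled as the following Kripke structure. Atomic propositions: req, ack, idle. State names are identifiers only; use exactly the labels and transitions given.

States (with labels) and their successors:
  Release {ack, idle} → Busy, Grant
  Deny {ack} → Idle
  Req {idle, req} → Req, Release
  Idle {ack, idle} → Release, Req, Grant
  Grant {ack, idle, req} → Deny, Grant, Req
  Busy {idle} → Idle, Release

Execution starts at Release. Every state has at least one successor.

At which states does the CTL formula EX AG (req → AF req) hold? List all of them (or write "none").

{Release, Deny, Req, Idle, Grant, Busy}

States satisfying AG (req → AF req): {Release, Deny, Req, Idle, Grant, Busy}.
States satisfying EX AG (req → AF req): {Release, Deny, Req, Idle, Grant, Busy}.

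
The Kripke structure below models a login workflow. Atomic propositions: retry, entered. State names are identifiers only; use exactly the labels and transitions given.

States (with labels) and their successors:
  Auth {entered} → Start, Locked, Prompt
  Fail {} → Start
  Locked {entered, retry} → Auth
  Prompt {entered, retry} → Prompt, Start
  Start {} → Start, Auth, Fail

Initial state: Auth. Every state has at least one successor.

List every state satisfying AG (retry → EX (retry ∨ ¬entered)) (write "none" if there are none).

none

States satisfying retry → EX (retry ∨ ¬entered): {Auth, Fail, Prompt, Start}.
States satisfying AG (retry → EX (retry ∨ ¬entered)): ∅.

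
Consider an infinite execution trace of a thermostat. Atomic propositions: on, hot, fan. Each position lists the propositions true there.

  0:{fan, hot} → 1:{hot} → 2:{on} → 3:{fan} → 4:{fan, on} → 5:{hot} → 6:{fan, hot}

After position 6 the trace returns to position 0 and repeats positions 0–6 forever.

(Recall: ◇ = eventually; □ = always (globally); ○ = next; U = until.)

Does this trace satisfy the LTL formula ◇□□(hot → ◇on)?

□□(hot → ◇on) holds at position 0, which is reachable from 0, so ◇□□(hot → ◇on) holds.

Holds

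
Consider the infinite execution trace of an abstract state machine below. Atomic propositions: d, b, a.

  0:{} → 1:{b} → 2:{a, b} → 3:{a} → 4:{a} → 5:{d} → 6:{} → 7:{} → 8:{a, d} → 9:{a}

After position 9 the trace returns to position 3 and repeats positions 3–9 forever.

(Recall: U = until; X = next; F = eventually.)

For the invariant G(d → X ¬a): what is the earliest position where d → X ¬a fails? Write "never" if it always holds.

Check d → X ¬a at each position in order: 0 ✓, 1 ✓, 2 ✓, 3 ✓, 4 ✓, 5 ✓, 6 ✓, 7 ✓.
At position 8 the labels are {a, d} and the next position 9 has {a}, so d → X ¬a is false there. This is the first violation.

8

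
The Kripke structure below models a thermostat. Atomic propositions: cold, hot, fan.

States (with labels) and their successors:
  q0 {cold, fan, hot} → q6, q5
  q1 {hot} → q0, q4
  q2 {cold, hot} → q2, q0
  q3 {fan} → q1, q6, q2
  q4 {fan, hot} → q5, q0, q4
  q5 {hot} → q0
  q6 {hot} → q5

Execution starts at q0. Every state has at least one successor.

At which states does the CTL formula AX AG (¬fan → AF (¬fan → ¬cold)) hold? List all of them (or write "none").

{q0, q1, q4, q5, q6}

States satisfying AG (¬fan → AF (¬fan → ¬cold)): {q0, q1, q4, q5, q6}.
States satisfying AX AG (¬fan → AF (¬fan → ¬cold)): {q0, q1, q4, q5, q6}.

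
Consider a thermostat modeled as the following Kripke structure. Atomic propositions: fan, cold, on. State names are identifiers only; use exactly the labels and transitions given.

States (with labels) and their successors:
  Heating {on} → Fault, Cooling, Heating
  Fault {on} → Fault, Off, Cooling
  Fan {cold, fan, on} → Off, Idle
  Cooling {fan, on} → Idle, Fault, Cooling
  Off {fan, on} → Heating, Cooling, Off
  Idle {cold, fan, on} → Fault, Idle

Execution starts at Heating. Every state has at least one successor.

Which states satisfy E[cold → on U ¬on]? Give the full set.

none

States satisfying cold → on: {Heating, Fault, Fan, Cooling, Off, Idle}.
States satisfying ¬on: ∅.
States satisfying E[cold → on U ¬on]: ∅.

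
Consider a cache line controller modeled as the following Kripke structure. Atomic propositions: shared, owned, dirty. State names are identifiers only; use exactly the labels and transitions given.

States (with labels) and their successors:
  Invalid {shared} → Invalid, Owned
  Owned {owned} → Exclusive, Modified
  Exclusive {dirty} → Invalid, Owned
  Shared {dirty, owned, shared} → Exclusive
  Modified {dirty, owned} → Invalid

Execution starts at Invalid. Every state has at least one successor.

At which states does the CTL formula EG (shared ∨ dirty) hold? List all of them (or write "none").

States satisfying shared ∨ dirty: {Invalid, Exclusive, Shared, Modified}.
States satisfying EG (shared ∨ dirty): {Invalid, Exclusive, Shared, Modified}.

{Invalid, Exclusive, Shared, Modified}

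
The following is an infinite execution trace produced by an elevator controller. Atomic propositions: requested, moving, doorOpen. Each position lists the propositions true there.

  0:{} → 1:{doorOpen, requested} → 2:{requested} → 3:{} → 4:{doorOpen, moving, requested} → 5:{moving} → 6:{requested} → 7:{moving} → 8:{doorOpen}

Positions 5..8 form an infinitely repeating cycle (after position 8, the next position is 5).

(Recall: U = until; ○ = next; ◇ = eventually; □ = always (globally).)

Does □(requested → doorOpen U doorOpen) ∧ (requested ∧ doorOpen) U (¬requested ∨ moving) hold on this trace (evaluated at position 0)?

Violated

requested → doorOpen U doorOpen must hold at every position from 0 onward. It fails at position 2, so □(requested → doorOpen U doorOpen) is false.
Positions where requested holds: 1, 2, 4, 6.
Check doorOpen U doorOpen at each: 1→ok, 2→fails, 4→ok, 6→fails.
Walking from position 0: ¬requested ∨ moving first holds at position 0, and requested ∧ doorOpen holds at every earlier position along the way, so (requested ∧ doorOpen) U (¬requested ∨ moving) holds.
At position 0: □(requested → doorOpen U doorOpen) is false; (requested ∧ doorOpen) U (¬requested ∨ moving) is true; so □(requested → doorOpen U doorOpen) ∧ (requested ∧ doorOpen) U (¬requested ∨ moving) is false.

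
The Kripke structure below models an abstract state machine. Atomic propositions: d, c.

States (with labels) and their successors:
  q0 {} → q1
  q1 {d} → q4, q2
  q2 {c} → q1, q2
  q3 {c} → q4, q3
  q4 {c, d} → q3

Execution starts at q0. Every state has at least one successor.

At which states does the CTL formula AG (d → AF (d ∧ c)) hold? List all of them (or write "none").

States satisfying d → AF (d ∧ c): {q0, q2, q3, q4}.
States satisfying AG (d → AF (d ∧ c)): {q3, q4}.

{q3, q4}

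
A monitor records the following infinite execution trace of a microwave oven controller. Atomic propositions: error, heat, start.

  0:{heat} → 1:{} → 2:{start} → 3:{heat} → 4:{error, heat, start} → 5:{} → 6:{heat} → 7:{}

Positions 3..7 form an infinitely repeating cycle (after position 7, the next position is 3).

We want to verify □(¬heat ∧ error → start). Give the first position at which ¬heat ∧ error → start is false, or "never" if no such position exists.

never

¬heat ∧ error → start holds at every position 0..7, and those are all the positions the trace ever visits, so the invariant □(¬heat ∧ error → start) is never violated.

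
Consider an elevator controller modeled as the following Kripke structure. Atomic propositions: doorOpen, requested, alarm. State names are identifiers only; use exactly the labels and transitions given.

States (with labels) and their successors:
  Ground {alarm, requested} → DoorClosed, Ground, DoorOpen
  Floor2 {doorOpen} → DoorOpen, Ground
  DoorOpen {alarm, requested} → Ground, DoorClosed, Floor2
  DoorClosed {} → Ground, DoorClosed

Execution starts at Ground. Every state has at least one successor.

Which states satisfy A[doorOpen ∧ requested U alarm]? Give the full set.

States satisfying doorOpen ∧ requested: ∅.
States satisfying alarm: {Ground, DoorOpen}.
States satisfying A[doorOpen ∧ requested U alarm]: {Ground, DoorOpen}.

{Ground, DoorOpen}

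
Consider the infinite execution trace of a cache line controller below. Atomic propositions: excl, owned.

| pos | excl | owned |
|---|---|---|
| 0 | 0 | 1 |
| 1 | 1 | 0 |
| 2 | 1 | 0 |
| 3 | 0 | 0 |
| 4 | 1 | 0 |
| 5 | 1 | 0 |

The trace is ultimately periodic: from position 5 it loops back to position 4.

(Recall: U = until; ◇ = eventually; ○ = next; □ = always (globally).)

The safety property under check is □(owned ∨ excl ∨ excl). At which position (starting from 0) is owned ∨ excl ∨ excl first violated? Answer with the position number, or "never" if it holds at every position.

3

Check owned ∨ excl ∨ excl at each position in order: 0 ✓, 1 ✓, 2 ✓.
At position 3 the labels are {}, so owned ∨ excl ∨ excl is false there. This is the first violation.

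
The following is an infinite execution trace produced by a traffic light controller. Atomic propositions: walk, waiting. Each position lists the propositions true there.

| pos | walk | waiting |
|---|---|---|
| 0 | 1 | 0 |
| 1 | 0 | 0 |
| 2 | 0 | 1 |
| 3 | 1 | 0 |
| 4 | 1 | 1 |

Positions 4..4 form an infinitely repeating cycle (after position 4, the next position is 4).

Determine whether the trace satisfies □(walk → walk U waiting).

Violated

walk → walk U waiting must hold at every position from 0 onward. It fails at position 0, so □(walk → walk U waiting) is false.
Positions where walk holds: 0, 3, 4.
Check walk U waiting at each: 0→fails, 3→ok, 4→ok.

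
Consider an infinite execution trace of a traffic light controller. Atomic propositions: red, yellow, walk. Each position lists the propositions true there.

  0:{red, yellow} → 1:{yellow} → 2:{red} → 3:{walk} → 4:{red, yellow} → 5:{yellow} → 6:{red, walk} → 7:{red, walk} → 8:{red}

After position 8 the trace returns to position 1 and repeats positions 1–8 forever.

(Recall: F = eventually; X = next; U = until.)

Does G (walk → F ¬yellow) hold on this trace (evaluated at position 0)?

Holds

walk → F ¬yellow holds at every position 0..8, and those are all positions ever visited, so G (walk → F ¬yellow) holds.
Positions where walk holds: 3, 6, 7.
Check F ¬yellow at each: 3→ok, 6→ok, 7→ok.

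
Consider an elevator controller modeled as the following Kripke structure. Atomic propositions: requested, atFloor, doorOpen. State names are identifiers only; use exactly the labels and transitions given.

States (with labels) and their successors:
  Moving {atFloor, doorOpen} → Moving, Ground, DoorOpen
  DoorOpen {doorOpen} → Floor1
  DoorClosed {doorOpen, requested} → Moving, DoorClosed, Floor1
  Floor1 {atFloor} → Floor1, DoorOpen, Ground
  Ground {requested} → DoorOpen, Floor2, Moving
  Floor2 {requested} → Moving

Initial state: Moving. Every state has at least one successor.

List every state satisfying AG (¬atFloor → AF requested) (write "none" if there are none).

none

States satisfying ¬atFloor → AF requested: {Moving, DoorClosed, Floor1, Ground, Floor2}.
States satisfying AG (¬atFloor → AF requested): ∅.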